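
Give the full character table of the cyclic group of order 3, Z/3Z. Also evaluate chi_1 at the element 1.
Character table of Z/3Z (irreps indexed chi_0,...,chi_2 with chi_k(m) = zeta_3^(k*m), zeta_3 = exp(2*pi*i/3)):
  irrep \ class  {0} (size 1)  {1} (size 1)    {2} (size 1)  
  chi_0          1             1               1             
  chi_1          1             exp(2*I*pi/3)   exp(-2*I*pi/3)
  chi_2          1             exp(-2*I*pi/3)  exp(2*I*pi/3) 

Spot check: chi_1(1) = zeta_3^(1*1) = zeta_3^1 = exp(2*I*pi/3).

Explanation: Z/3Z is abelian, so all 3 irreducible complex representations are 1-dimensional. They are given by chi_k(m) = zeta_3^(k*m) for k = 0,...,2. Row orthogonality: sum_m chi_k(m) conj(chi_l(m)) = 3 * [k = l].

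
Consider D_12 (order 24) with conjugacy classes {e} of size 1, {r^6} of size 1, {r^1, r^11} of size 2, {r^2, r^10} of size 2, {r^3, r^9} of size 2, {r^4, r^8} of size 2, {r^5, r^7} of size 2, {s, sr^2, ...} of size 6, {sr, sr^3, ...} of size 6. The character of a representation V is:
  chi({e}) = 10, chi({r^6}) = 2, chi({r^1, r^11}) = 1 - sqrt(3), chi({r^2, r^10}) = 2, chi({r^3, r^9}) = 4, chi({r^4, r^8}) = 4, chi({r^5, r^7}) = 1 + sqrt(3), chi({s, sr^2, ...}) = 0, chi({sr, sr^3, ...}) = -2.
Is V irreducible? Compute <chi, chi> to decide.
Not irreducible (reducible): <chi, chi> = 9 > 1.

<chi, chi> = (1/|G|) sum_C |C| * |chi(C)|^2 = (1/24)[1*|10|^2 + 1*|2|^2 + 2*|1 - sqrt(3)|^2 + 2*|2|^2 + 2*|4|^2 + 2*|4|^2 + 2*|1 + sqrt(3)|^2 + 6*|0|^2 + 6*|-2|^2]
  = (1/24)[(100) + (4) + (8 - 4*sqrt(3)) + (8) + (32) + (32) + (4*sqrt(3) + 8) + (0) + (24)] = 216/24 = 9.
A character is irreducible iff <chi, chi> = 1, so this representation is reducible.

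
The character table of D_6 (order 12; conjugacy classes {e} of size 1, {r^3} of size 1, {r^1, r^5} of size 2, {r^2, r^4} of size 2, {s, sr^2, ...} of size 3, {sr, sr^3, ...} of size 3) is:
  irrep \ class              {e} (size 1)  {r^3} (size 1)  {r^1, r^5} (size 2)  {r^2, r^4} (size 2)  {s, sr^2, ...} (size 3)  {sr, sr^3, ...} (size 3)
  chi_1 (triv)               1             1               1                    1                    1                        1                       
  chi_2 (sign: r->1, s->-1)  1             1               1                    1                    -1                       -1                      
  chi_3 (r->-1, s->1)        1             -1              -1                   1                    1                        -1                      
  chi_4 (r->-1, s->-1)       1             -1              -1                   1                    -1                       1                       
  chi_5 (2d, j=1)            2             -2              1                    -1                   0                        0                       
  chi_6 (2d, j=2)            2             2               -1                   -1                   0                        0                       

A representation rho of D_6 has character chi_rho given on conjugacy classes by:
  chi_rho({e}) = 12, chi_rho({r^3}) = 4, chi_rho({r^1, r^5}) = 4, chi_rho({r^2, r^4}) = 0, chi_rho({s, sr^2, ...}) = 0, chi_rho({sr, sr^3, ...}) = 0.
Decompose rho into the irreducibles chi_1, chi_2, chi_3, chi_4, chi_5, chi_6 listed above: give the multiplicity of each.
Multiplicities: chi_1: 2, chi_2: 2, chi_3: 0, chi_4: 0, chi_5: 2, chi_6: 2.

Reasoning: Use <chi_rho, chi> = (1/|G|) sum_C |C| * chi_rho(C) * conj(chi(C)) with |G| = 12 for each irreducible chi in the table:
  <chi_rho, chi_1> = (1/12)[1*(12)*conj(1) + 1*(4)*conj(1) + 2*(4)*conj(1) + 2*(0)*conj(1) + 3*(0)*conj(1) + 3*(0)*conj(1)]
      = (1/12)[(12) + (4) + (8) + (0) + (0) + (0)] = 24/12 = 2
  <chi_rho, chi_2> = (1/12)[1*(12)*conj(1) + 1*(4)*conj(1) + 2*(4)*conj(1) + 2*(0)*conj(1) + 3*(0)*conj(-1) + 3*(0)*conj(-1)]
      = (1/12)[(12) + (4) + (8) + (0) + (0) + (0)] = 24/12 = 2
  <chi_rho, chi_3> = (1/12)[1*(12)*conj(1) + 1*(4)*conj(-1) + 2*(4)*conj(-1) + 2*(0)*conj(1) + 3*(0)*conj(1) + 3*(0)*conj(-1)]
      = (1/12)[(12) + (-4) + (-8) + (0) + (0) + (0)] = 0/12 = 0
  <chi_rho, chi_4> = (1/12)[1*(12)*conj(1) + 1*(4)*conj(-1) + 2*(4)*conj(-1) + 2*(0)*conj(1) + 3*(0)*conj(-1) + 3*(0)*conj(1)]
      = (1/12)[(12) + (-4) + (-8) + (0) + (0) + (0)] = 0/12 = 0
  <chi_rho, chi_5> = (1/12)[1*(12)*conj(2) + 1*(4)*conj(-2) + 2*(4)*conj(1) + 2*(0)*conj(-1) + 3*(0)*conj(0) + 3*(0)*conj(0)]
      = (1/12)[(24) + (-8) + (8) + (0) + (0) + (0)] = 24/12 = 2
  <chi_rho, chi_6> = (1/12)[1*(12)*conj(2) + 1*(4)*conj(2) + 2*(4)*conj(-1) + 2*(0)*conj(-1) + 3*(0)*conj(0) + 3*(0)*conj(0)]
      = (1/12)[(24) + (8) + (-8) + (0) + (0) + (0)] = 24/12 = 2
Dimension check: dim(rho) = sum (mult * dim) = 2*1 + 2*1 + 0*1 + 0*1 + 2*2 + 2*2 = 12 = chi_rho(e) = 12.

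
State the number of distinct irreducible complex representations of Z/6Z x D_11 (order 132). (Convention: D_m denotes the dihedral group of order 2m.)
42

The number of irreducible complex representations of a finite group equals its number of conjugacy classes. For a direct product, #classes(G x H) = #classes(G) * #classes(H). Z/6Z has 6 classes (abelian), D_11 has 7 classes, so 6 * 7 = 42, so Z/6Z x D_11 (order 132) has exactly 42 irreducible complex representations.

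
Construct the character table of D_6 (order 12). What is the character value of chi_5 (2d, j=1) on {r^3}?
Conjugacy classes: {e} of size 1, {r^3} of size 1, {r^1, r^5} of size 2, {r^2, r^4} of size 2, {s, sr^2, ...} of size 3, {sr, sr^3, ...} of size 3.
Character table:
  irrep \ class              {e} (size 1)  {r^3} (size 1)  {r^1, r^5} (size 2)  {r^2, r^4} (size 2)  {s, sr^2, ...} (size 3)  {sr, sr^3, ...} (size 3)
  chi_1 (triv)               1             1               1                    1                    1                        1                       
  chi_2 (sign: r->1, s->-1)  1             1               1                    1                    -1                       -1                      
  chi_3 (r->-1, s->1)        1             -1              -1                   1                    1                        -1                      
  chi_4 (r->-1, s->-1)       1             -1              -1                   1                    -1                       1                       
  chi_5 (2d, j=1)            2             -2              1                    -1                   0                        0                       
  chi_6 (2d, j=2)            2             2               -1                   -1                   0                        0                       

Spot check: chi_5 (2d, j=1) on {r^3} = -2.

Derivation: D_6 has order 2*6 = 12 with 6 conjugacy classes, hence 6 irreducibles. Sum of squared dims 1 + 1 + 1 + 1 + 4 + 4 = 12 = |G|. Linear characters come from the abelianisation; the 2-dimensional irreps have character r^k -> 2*cos(2*pi*j*k/6), reflections -> 0.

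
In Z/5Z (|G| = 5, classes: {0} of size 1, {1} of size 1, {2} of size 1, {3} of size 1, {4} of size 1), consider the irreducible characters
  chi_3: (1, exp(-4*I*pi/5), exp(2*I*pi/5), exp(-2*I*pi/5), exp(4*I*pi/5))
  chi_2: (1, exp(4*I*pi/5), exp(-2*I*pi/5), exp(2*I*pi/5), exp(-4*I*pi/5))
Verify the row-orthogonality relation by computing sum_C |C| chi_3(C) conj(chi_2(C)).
Sum = 0; so <chi_3, chi_2> = 0 (distinct irreducibles are orthogonal).

Why: Compute term by term over conjugacy classes (|C| * chi_3(C) * conj(chi_2(C))):
  1*(1)*conj(1) + 1*(exp(-4*I*pi/5))*conj(exp(4*I*pi/5)) + 1*(exp(2*I*pi/5))*conj(exp(-2*I*pi/5)) + 1*(exp(-2*I*pi/5))*conj(exp(2*I*pi/5)) + 1*(exp(4*I*pi/5))*conj(exp(-4*I*pi/5))
  = (1) + (exp(2*I*pi/5)) + (exp(4*I*pi/5)) + (exp(-4*I*pi/5)) + (exp(-2*I*pi/5))
  = 0.
(Exp terms are combined using exp(i*s)*conj(exp(i*t)) = exp(i*(s-t)), and sums of them are collapsed using the identity that for every m > 1 the m distinct m-th roots of unity sum to 0, e.g. 1 + exp(2*I*pi/3) + exp(-2*I*pi/3) = 0.)
Dividing by |G| = 5 gives 0/5 = 0, matching the row-orthogonality relation <chi_3, chi_2> = [chi_3 = chi_2].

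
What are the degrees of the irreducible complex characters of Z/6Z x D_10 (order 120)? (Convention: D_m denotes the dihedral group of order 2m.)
Dimensions: 1, 1, 1, 1, 1, 1, 1, 1, 1, 1, 1, 1, 1, 1, 1, 1, 1, 1, 1, 1, 1, 1, 1, 1, 2, 2, 2, 2, 2, 2, 2, 2, 2, 2, 2, 2, 2, 2, 2, 2, 2, 2, 2, 2, 2, 2, 2, 2

Details: There are 48 irreducibles (= number of conjugacy classes). Their dimensions d_i satisfy sum d_i^2 = |G| = 120: 1 + 1 + 1 + 1 + 1 + 1 + 1 + 1 + 1 + 1 + 1 + 1 + 1 + 1 + 1 + 1 + 1 + 1 + 1 + 1 + 1 + 1 + 1 + 1 + 4 + 4 + 4 + 4 + 4 + 4 + 4 + 4 + 4 + 4 + 4 + 4 + 4 + 4 + 4 + 4 + 4 + 4 + 4 + 4 + 4 + 4 + 4 + 4 = 120. (For the product with Z/6Z: each of the 6 1-dim characters of Z/6Z tensors with each irrep of D_10, giving 6 copies of each D_10-dimension.)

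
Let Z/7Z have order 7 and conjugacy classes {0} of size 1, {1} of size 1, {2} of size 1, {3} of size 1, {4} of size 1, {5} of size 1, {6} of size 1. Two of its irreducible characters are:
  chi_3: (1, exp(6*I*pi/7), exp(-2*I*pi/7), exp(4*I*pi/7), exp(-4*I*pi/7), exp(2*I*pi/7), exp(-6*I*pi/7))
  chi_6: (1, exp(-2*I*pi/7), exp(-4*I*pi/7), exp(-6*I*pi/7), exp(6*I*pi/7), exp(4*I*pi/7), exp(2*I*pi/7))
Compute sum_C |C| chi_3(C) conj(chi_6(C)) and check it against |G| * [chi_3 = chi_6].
Sum = 0; so <chi_3, chi_6> = 0 (distinct irreducibles are orthogonal).

Justification: Compute term by term over conjugacy classes (|C| * chi_3(C) * conj(chi_6(C))):
  1*(1)*conj(1) + 1*(exp(6*I*pi/7))*conj(exp(-2*I*pi/7)) + 1*(exp(-2*I*pi/7))*conj(exp(-4*I*pi/7)) + 1*(exp(4*I*pi/7))*conj(exp(-6*I*pi/7)) + 1*(exp(-4*I*pi/7))*conj(exp(6*I*pi/7)) + 1*(exp(2*I*pi/7))*conj(exp(4*I*pi/7)) + 1*(exp(-6*I*pi/7))*conj(exp(2*I*pi/7))
  = (1) + (exp(-6*I*pi/7)) + (exp(2*I*pi/7)) + (exp(-4*I*pi/7)) + (exp(4*I*pi/7)) + (exp(-2*I*pi/7)) + (exp(6*I*pi/7))
  = 0.
(Exp terms are combined using exp(i*s)*conj(exp(i*t)) = exp(i*(s-t)), and sums of them are collapsed using the identity that for every m > 1 the m distinct m-th roots of unity sum to 0, e.g. 1 + exp(2*I*pi/3) + exp(-2*I*pi/3) = 0.)
Dividing by |G| = 7 gives 0/7 = 0, matching the row-orthogonality relation <chi_3, chi_6> = [chi_3 = chi_6].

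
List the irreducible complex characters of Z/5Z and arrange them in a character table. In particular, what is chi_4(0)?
Character table of Z/5Z (irreps indexed chi_0,...,chi_4 with chi_k(m) = zeta_5^(k*m), zeta_5 = exp(2*pi*i/5)):
  irrep \ class  {0} (size 1)  {1} (size 1)    {2} (size 1)    {3} (size 1)    {4} (size 1)  
  chi_0          1             1               1               1               1             
  chi_1          1             exp(2*I*pi/5)   exp(4*I*pi/5)   exp(-4*I*pi/5)  exp(-2*I*pi/5)
  chi_2          1             exp(4*I*pi/5)   exp(-2*I*pi/5)  exp(2*I*pi/5)   exp(-4*I*pi/5)
  chi_3          1             exp(-4*I*pi/5)  exp(2*I*pi/5)   exp(-2*I*pi/5)  exp(4*I*pi/5) 
  chi_4          1             exp(-2*I*pi/5)  exp(-4*I*pi/5)  exp(4*I*pi/5)   exp(2*I*pi/5) 

Spot check: chi_4(0) = zeta_5^(4*0) = zeta_5^0 = 1.

Working: Z/5Z is abelian, so all 5 irreducible complex representations are 1-dimensional. They are given by chi_k(m) = zeta_5^(k*m) for k = 0,...,4. Row orthogonality: sum_m chi_k(m) conj(chi_l(m)) = 5 * [k = l].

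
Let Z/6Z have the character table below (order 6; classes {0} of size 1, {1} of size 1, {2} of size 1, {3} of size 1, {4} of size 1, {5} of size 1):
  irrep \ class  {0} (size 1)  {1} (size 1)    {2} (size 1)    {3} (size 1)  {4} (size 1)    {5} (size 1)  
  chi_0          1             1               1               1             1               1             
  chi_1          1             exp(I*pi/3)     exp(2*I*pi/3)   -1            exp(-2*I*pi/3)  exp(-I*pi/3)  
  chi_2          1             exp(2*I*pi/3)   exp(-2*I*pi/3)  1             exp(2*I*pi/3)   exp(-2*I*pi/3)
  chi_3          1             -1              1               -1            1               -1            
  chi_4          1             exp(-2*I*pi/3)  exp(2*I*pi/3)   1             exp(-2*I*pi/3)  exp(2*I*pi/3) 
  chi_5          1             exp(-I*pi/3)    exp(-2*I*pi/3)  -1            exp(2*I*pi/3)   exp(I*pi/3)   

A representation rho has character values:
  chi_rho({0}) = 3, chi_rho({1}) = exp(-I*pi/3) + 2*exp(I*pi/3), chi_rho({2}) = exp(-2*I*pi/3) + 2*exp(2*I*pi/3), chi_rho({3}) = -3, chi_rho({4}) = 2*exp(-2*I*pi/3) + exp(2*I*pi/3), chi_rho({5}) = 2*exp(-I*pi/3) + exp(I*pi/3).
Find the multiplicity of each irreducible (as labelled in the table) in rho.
Multiplicities: chi_0: 0, chi_1: 2, chi_2: 0, chi_3: 0, chi_4: 0, chi_5: 1.

Justification: Use <chi_rho, chi> = (1/|G|) sum_C |C| * chi_rho(C) * conj(chi(C)) with |G| = 6 for each irreducible chi in the table:
  <chi_rho, chi_0> = (1/6)[1*(3)*conj(1) + 1*(exp(-I*pi/3) + 2*exp(I*pi/3))*conj(1) + 1*(exp(-2*I*pi/3) + 2*exp(2*I*pi/3))*conj(1) + 1*(-3)*conj(1) + 1*(2*exp(-2*I*pi/3) + exp(2*I*pi/3))*conj(1) + 1*(2*exp(-I*pi/3) + exp(I*pi/3))*conj(1)]
      = (1/6)[(3) + (exp(-I*pi/3) + 2*exp(I*pi/3)) + (exp(-2*I*pi/3) + 2*exp(2*I*pi/3)) + (-3) + (2*exp(-2*I*pi/3) + exp(2*I*pi/3)) + (2*exp(-I*pi/3) + exp(I*pi/3))] = 0/6 = 0
  <chi_rho, chi_1> = (1/6)[1*(3)*conj(1) + 1*(exp(-I*pi/3) + 2*exp(I*pi/3))*conj(exp(I*pi/3)) + 1*(exp(-2*I*pi/3) + 2*exp(2*I*pi/3))*conj(exp(2*I*pi/3)) + 1*(-3)*conj(-1) + 1*(2*exp(-2*I*pi/3) + exp(2*I*pi/3))*conj(exp(-2*I*pi/3)) + 1*(2*exp(-I*pi/3) + exp(I*pi/3))*conj(exp(-I*pi/3))]
      = (1/6)[(3) + (2 + exp(-2*I*pi/3)) + (2 + exp(2*I*pi/3)) + (3) + (2 + exp(-2*I*pi/3)) + (2 + exp(2*I*pi/3))] = 12/6 = 2
  <chi_rho, chi_2> = (1/6)[1*(3)*conj(1) + 1*(exp(-I*pi/3) + 2*exp(I*pi/3))*conj(exp(2*I*pi/3)) + 1*(exp(-2*I*pi/3) + 2*exp(2*I*pi/3))*conj(exp(-2*I*pi/3)) + 1*(-3)*conj(1) + 1*(2*exp(-2*I*pi/3) + exp(2*I*pi/3))*conj(exp(2*I*pi/3)) + 1*(2*exp(-I*pi/3) + exp(I*pi/3))*conj(exp(-2*I*pi/3))]
      = (1/6)[(3) + (-1 + 2*exp(-I*pi/3)) + (1 + 2*exp(-2*I*pi/3)) + (-3) + (1 + 2*exp(2*I*pi/3)) + (-1 + 2*exp(I*pi/3))] = 0/6 = 0
  <chi_rho, chi_3> = (1/6)[1*(3)*conj(1) + 1*(exp(-I*pi/3) + 2*exp(I*pi/3))*conj(-1) + 1*(exp(-2*I*pi/3) + 2*exp(2*I*pi/3))*conj(1) + 1*(-3)*conj(-1) + 1*(2*exp(-2*I*pi/3) + exp(2*I*pi/3))*conj(1) + 1*(2*exp(-I*pi/3) + exp(I*pi/3))*conj(-1)]
      = (1/6)[(3) + (-2*exp(I*pi/3) - exp(-I*pi/3)) + (exp(-2*I*pi/3) + 2*exp(2*I*pi/3)) + (3) + (2*exp(-2*I*pi/3) + exp(2*I*pi/3)) + (-exp(I*pi/3) - 2*exp(-I*pi/3))] = 0/6 = 0
  <chi_rho, chi_4> = (1/6)[1*(3)*conj(1) + 1*(exp(-I*pi/3) + 2*exp(I*pi/3))*conj(exp(-2*I*pi/3)) + 1*(exp(-2*I*pi/3) + 2*exp(2*I*pi/3))*conj(exp(2*I*pi/3)) + 1*(-3)*conj(1) + 1*(2*exp(-2*I*pi/3) + exp(2*I*pi/3))*conj(exp(-2*I*pi/3)) + 1*(2*exp(-I*pi/3) + exp(I*pi/3))*conj(exp(2*I*pi/3))]
      = (1/6)[(3) + (-2 + exp(I*pi/3)) + (2 + exp(2*I*pi/3)) + (-3) + (2 + exp(-2*I*pi/3)) + (-2 + exp(-I*pi/3))] = 0/6 = 0
  <chi_rho, chi_5> = (1/6)[1*(3)*conj(1) + 1*(exp(-I*pi/3) + 2*exp(I*pi/3))*conj(exp(-I*pi/3)) + 1*(exp(-2*I*pi/3) + 2*exp(2*I*pi/3))*conj(exp(-2*I*pi/3)) + 1*(-3)*conj(-1) + 1*(2*exp(-2*I*pi/3) + exp(2*I*pi/3))*conj(exp(2*I*pi/3)) + 1*(2*exp(-I*pi/3) + exp(I*pi/3))*conj(exp(I*pi/3))]
      = (1/6)[(3) + (1 + 2*exp(2*I*pi/3)) + (1 + 2*exp(-2*I*pi/3)) + (3) + (1 + 2*exp(2*I*pi/3)) + (1 + 2*exp(-2*I*pi/3))] = 6/6 = 1
(Exp terms are combined using exp(i*s)*conj(exp(i*t)) = exp(i*(s-t)), and sums of them are collapsed using the identity that for every m > 1 the m distinct m-th roots of unity sum to 0, e.g. 1 + exp(2*I*pi/3) + exp(-2*I*pi/3) = 0.)
Dimension check: dim(rho) = sum (mult * dim) = 0*1 + 2*1 + 0*1 + 0*1 + 0*1 + 1*1 = 3 = chi_rho(e) = 3.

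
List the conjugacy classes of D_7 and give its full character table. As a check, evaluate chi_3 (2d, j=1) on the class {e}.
Conjugacy classes: {e} of size 1, {r^1, r^6} of size 2, {r^2, r^5} of size 2, {r^3, r^4} of size 2, {s, sr, ..., sr^6} of size 7.
Character table:
  irrep \ class              {e} (size 1)  {r^1, r^6} (size 2)  {r^2, r^5} (size 2)  {r^3, r^4} (size 2)  {s, sr, ..., sr^6} (size 7)
  chi_1 (triv)               1             1                    1                    1                    1                          
  chi_2 (sign: r->1, s->-1)  1             1                    1                    1                    -1                         
  chi_3 (2d, j=1)            2             2*cos(2*pi/7)        -2*cos(3*pi/7)       -2*cos(pi/7)         0                          
  chi_4 (2d, j=2)            2             -2*cos(3*pi/7)       -2*cos(pi/7)         2*cos(2*pi/7)        0                          
  chi_5 (2d, j=3)            2             -2*cos(pi/7)         2*cos(2*pi/7)        -2*cos(3*pi/7)       0                          

Spot check: chi_3 (2d, j=1) on {e} = 2.

Derivation: D_7 has order 2*7 = 14 with 5 conjugacy classes, hence 5 irreducibles. Sum of squared dims 1 + 1 + 4 + 4 + 4 = 14 = |G|. Linear characters come from the abelianisation; the 2-dimensional irreps have character r^k -> 2*cos(2*pi*j*k/7), reflections -> 0.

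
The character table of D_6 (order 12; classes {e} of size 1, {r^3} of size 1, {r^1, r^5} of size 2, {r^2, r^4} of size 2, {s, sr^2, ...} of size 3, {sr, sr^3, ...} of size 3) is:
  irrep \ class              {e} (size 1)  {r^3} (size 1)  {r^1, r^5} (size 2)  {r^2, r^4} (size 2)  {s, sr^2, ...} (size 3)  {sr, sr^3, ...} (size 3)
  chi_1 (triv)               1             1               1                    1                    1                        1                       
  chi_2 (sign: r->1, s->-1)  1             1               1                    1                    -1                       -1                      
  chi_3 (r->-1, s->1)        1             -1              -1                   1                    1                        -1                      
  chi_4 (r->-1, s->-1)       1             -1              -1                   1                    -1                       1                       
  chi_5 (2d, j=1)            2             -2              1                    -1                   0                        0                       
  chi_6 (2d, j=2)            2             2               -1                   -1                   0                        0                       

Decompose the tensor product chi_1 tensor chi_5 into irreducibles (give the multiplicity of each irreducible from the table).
chi_1 tensor chi_5 = chi_5 (all other irreducibles have multiplicity 0).

Argument: The character of a tensor product is the pointwise product (chi_1 * chi_5)(C) = chi_1(C) * chi_5(C):
  {e}: (1)*(2), {r^3}: (1)*(-2), {r^1, r^5}: (1)*(1), {r^2, r^4}: (1)*(-1), {s, sr^2, ...}: (1)*(0), {sr, sr^3, ...}: (1)*(0)
so (chi_1 * chi_5) takes values
  {e} -> 2, {r^3} -> -2, {r^1, r^5} -> 1, {r^2, r^4} -> -1, {s, sr^2, ...} -> 0, {sr, sr^3, ...} -> 0.
Now take the inner product of this character with each irreducible chi from the table, <chi_1*chi_5, chi> = (1/12) sum_C |C| (chi_1*chi_5)(C) conj(chi(C)):
  <chi_1*chi_5, chi_1> = (1/12)[1*(2)*conj(1) + 1*(-2)*conj(1) + 2*(1)*conj(1) + 2*(-1)*conj(1) + 3*(0)*conj(1) + 3*(0)*conj(1)]
      = (1/12)[(2) + (-2) + (2) + (-2) + (0) + (0)] = 0/12 = 0
  <chi_1*chi_5, chi_2> = (1/12)[1*(2)*conj(1) + 1*(-2)*conj(1) + 2*(1)*conj(1) + 2*(-1)*conj(1) + 3*(0)*conj(-1) + 3*(0)*conj(-1)]
      = (1/12)[(2) + (-2) + (2) + (-2) + (0) + (0)] = 0/12 = 0
  <chi_1*chi_5, chi_3> = (1/12)[1*(2)*conj(1) + 1*(-2)*conj(-1) + 2*(1)*conj(-1) + 2*(-1)*conj(1) + 3*(0)*conj(1) + 3*(0)*conj(-1)]
      = (1/12)[(2) + (2) + (-2) + (-2) + (0) + (0)] = 0/12 = 0
  <chi_1*chi_5, chi_4> = (1/12)[1*(2)*conj(1) + 1*(-2)*conj(-1) + 2*(1)*conj(-1) + 2*(-1)*conj(1) + 3*(0)*conj(-1) + 3*(0)*conj(1)]
      = (1/12)[(2) + (2) + (-2) + (-2) + (0) + (0)] = 0/12 = 0
  <chi_1*chi_5, chi_5> = (1/12)[1*(2)*conj(2) + 1*(-2)*conj(-2) + 2*(1)*conj(1) + 2*(-1)*conj(-1) + 3*(0)*conj(0) + 3*(0)*conj(0)]
      = (1/12)[(4) + (4) + (2) + (2) + (0) + (0)] = 12/12 = 1
  <chi_1*chi_5, chi_6> = (1/12)[1*(2)*conj(2) + 1*(-2)*conj(2) + 2*(1)*conj(-1) + 2*(-1)*conj(-1) + 3*(0)*conj(0) + 3*(0)*conj(0)]
      = (1/12)[(4) + (-4) + (-2) + (2) + (0) + (0)] = 0/12 = 0
Hence the multiplicities are chi_5: 1. Dimension check: dim(chi_1)*dim(chi_5) = 1*2 = 2 and sum (mult * dim) = 1*2 = 2.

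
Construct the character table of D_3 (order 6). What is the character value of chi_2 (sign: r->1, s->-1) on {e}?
Conjugacy classes: {e} of size 1, {r^1, r^2} of size 2, {s, sr, ..., sr^2} of size 3.
Character table:
  irrep \ class              {e} (size 1)  {r^1, r^2} (size 2)  {s, sr, ..., sr^2} (size 3)
  chi_1 (triv)               1             1                    1                          
  chi_2 (sign: r->1, s->-1)  1             1                    -1                         
  chi_3 (2d, j=1)            2             -1                   0                          

Spot check: chi_2 (sign: r->1, s->-1) on {e} = 1.

Why: D_3 has order 2*3 = 6 with 3 conjugacy classes, hence 3 irreducibles. Sum of squared dims 1 + 1 + 4 = 6 = |G|. Linear characters come from the abelianisation; the 2-dimensional irreps have character r^k -> 2*cos(2*pi*j*k/3), reflections -> 0.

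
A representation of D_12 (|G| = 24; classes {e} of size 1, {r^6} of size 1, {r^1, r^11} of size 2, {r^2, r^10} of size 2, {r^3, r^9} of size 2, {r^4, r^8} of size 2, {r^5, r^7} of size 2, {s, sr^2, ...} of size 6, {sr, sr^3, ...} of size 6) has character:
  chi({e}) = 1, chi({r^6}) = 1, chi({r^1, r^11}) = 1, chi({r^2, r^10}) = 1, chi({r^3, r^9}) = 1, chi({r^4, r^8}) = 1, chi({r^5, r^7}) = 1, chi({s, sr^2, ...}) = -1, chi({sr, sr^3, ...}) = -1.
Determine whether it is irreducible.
Irreducible: <chi, chi> = 1.

Working: <chi, chi> = (1/|G|) sum_C |C| * |chi(C)|^2 = (1/24)[1*|1|^2 + 1*|1|^2 + 2*|1|^2 + 2*|1|^2 + 2*|1|^2 + 2*|1|^2 + 2*|1|^2 + 6*|-1|^2 + 6*|-1|^2]
  = (1/24)[(1) + (1) + (2) + (2) + (2) + (2) + (2) + (6) + (6)] = 24/24 = 1.
A character is irreducible iff <chi, chi> = 1, so this representation is irreducible.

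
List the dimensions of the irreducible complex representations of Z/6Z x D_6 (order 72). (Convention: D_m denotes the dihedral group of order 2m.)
Dimensions: 1, 1, 1, 1, 1, 1, 1, 1, 1, 1, 1, 1, 1, 1, 1, 1, 1, 1, 1, 1, 1, 1, 1, 1, 2, 2, 2, 2, 2, 2, 2, 2, 2, 2, 2, 2

Argument: There are 36 irreducibles (= number of conjugacy classes). Their dimensions d_i satisfy sum d_i^2 = |G| = 72: 1 + 1 + 1 + 1 + 1 + 1 + 1 + 1 + 1 + 1 + 1 + 1 + 1 + 1 + 1 + 1 + 1 + 1 + 1 + 1 + 1 + 1 + 1 + 1 + 4 + 4 + 4 + 4 + 4 + 4 + 4 + 4 + 4 + 4 + 4 + 4 = 72. (For the product with Z/6Z: each of the 6 1-dim characters of Z/6Z tensors with each irrep of D_6, giving 6 copies of each D_6-dimension.)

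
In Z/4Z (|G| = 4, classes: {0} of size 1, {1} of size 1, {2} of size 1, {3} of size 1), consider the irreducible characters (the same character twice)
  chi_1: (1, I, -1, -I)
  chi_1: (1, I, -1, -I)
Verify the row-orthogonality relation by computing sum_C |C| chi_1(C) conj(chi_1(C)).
Sum = 4 = |G| = 4; so <chi_1, chi_1> = 1 (norm-1 confirms irreducibility).

Proof sketch: Compute term by term over conjugacy classes (|C| * chi_1(C) * conj(chi_1(C))):
  1*(1)*conj(1) + 1*(I)*conj(I) + 1*(-1)*conj(-1) + 1*(-I)*conj(-I)
  = (1) + (1) + (1) + (1)
  = 4.
(Exp terms are combined using exp(i*s)*conj(exp(i*t)) = exp(i*(s-t)), and sums of them are collapsed using the identity that for every m > 1 the m distinct m-th roots of unity sum to 0, e.g. 1 + exp(2*I*pi/3) + exp(-2*I*pi/3) = 0.)
Dividing by |G| = 4 gives 4/4 = 1, matching the row-orthogonality relation <chi_1, chi_1> = [chi_1 = chi_1].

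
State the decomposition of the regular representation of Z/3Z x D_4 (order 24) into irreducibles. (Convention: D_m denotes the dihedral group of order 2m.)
Each irreducible V_i of dimension d_i appears with multiplicity d_i, i.e. rho_reg = (direct sum over all irreducibles V_i) d_i V_i. The irreducible dimensions for Z/3Z x D_4 are 1, 1, 1, 1, 1, 1, 1, 1, 1, 1, 1, 1, 2, 2, 2: 12 irreducibles of dimension 1, each with multiplicity 1; 3 irreducibles of dimension 2, each with multiplicity 2. Total dimension 12*1*1 + 3*2*2 = 24 = |G|.

General theorem: in the regular representation of a finite group G, each irreducible appears with multiplicity equal to its dimension. Check: dim(rho_reg) = sum d_i^2 = 1 + 1 + 1 + 1 + 1 + 1 + 1 + 1 + 1 + 1 + 1 + 1 + 4 + 4 + 4 = 24 = |G|.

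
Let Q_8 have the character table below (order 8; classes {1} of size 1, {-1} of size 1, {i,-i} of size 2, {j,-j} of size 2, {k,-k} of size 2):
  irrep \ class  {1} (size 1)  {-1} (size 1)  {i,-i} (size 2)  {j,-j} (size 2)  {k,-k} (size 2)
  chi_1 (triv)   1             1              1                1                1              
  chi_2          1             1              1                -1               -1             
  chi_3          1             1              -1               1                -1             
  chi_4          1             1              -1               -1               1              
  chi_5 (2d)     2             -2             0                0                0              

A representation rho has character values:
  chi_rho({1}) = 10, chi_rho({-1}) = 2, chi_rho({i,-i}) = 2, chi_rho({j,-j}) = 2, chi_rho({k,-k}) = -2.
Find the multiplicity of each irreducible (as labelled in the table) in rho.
Multiplicities: chi_1: 2, chi_2: 2, chi_3: 2, chi_4: 0, chi_5: 2.

Reasoning: Use <chi_rho, chi> = (1/|G|) sum_C |C| * chi_rho(C) * conj(chi(C)) with |G| = 8 for each irreducible chi in the table:
  <chi_rho, chi_1> = (1/8)[1*(10)*conj(1) + 1*(2)*conj(1) + 2*(2)*conj(1) + 2*(2)*conj(1) + 2*(-2)*conj(1)]
      = (1/8)[(10) + (2) + (4) + (4) + (-4)] = 16/8 = 2
  <chi_rho, chi_2> = (1/8)[1*(10)*conj(1) + 1*(2)*conj(1) + 2*(2)*conj(1) + 2*(2)*conj(-1) + 2*(-2)*conj(-1)]
      = (1/8)[(10) + (2) + (4) + (-4) + (4)] = 16/8 = 2
  <chi_rho, chi_3> = (1/8)[1*(10)*conj(1) + 1*(2)*conj(1) + 2*(2)*conj(-1) + 2*(2)*conj(1) + 2*(-2)*conj(-1)]
      = (1/8)[(10) + (2) + (-4) + (4) + (4)] = 16/8 = 2
  <chi_rho, chi_4> = (1/8)[1*(10)*conj(1) + 1*(2)*conj(1) + 2*(2)*conj(-1) + 2*(2)*conj(-1) + 2*(-2)*conj(1)]
      = (1/8)[(10) + (2) + (-4) + (-4) + (-4)] = 0/8 = 0
  <chi_rho, chi_5> = (1/8)[1*(10)*conj(2) + 1*(2)*conj(-2) + 2*(2)*conj(0) + 2*(2)*conj(0) + 2*(-2)*conj(0)]
      = (1/8)[(20) + (-4) + (0) + (0) + (0)] = 16/8 = 2
Dimension check: dim(rho) = sum (mult * dim) = 2*1 + 2*1 + 2*1 + 0*1 + 2*2 = 10 = chi_rho(e) = 10.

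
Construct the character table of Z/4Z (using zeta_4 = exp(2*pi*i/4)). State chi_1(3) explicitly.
Character table of Z/4Z (irreps indexed chi_0,...,chi_3 with chi_k(m) = zeta_4^(k*m), zeta_4 = exp(2*pi*i/4)):
  irrep \ class  {0} (size 1)  {1} (size 1)  {2} (size 1)  {3} (size 1)
  chi_0          1             1             1             1           
  chi_1          1             I             -1            -I          
  chi_2          1             -1            1             -1          
  chi_3          1             -I            -1            I           

Spot check: chi_1(3) = zeta_4^(1*3) = zeta_4^3 = -I.

Reasoning: Z/4Z is abelian, so all 4 irreducible complex representations are 1-dimensional. They are given by chi_k(m) = zeta_4^(k*m) for k = 0,...,3. Row orthogonality: sum_m chi_k(m) conj(chi_l(m)) = 4 * [k = l].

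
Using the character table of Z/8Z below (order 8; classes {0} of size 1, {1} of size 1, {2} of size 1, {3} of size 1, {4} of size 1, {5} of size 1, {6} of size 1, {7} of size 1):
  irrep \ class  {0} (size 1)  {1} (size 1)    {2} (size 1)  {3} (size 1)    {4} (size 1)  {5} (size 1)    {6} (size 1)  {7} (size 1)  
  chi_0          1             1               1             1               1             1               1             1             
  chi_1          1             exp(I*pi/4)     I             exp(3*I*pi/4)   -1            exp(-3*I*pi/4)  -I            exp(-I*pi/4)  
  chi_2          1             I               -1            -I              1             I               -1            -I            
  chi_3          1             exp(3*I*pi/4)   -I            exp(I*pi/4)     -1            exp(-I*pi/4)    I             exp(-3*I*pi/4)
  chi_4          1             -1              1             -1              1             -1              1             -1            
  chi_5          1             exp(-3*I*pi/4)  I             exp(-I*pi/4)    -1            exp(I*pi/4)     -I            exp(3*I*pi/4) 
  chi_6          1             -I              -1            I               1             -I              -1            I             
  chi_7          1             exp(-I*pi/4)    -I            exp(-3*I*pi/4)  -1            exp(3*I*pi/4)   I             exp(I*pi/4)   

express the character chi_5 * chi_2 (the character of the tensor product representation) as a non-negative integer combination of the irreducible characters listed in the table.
chi_5 tensor chi_2 = chi_7 (all other irreducibles have multiplicity 0).

Explanation: The character of a tensor product is the pointwise product (chi_5 * chi_2)(C) = chi_5(C) * chi_2(C):
  {0}: (1)*(1), {1}: (exp(-3*I*pi/4))*(I), {2}: (I)*(-1), {3}: (exp(-I*pi/4))*(-I), {4}: (-1)*(1), {5}: (exp(I*pi/4))*(I), {6}: (-I)*(-1), {7}: (exp(3*I*pi/4))*(-I)
so (chi_5 * chi_2) takes values
  {0} -> 1, {1} -> exp(-I*pi/4), {2} -> -I, {3} -> -exp(I*pi/4), {4} -> -1, {5} -> exp(3*I*pi/4), {6} -> I, {7} -> -exp(-3*I*pi/4).
Now take the inner product of this character with each irreducible chi from the table, <chi_5*chi_2, chi> = (1/8) sum_C |C| (chi_5*chi_2)(C) conj(chi(C)):
  <chi_5*chi_2, chi_0> = (1/8)[1*(1)*conj(1) + 1*(exp(-I*pi/4))*conj(1) + 1*(-I)*conj(1) + 1*(-exp(I*pi/4))*conj(1) + 1*(-1)*conj(1) + 1*(exp(3*I*pi/4))*conj(1) + 1*(I)*conj(1) + 1*(-exp(-3*I*pi/4))*conj(1)]
      = (1/8)[(1) + (exp(-I*pi/4)) + (-I) + (-exp(I*pi/4)) + (-1) + (exp(3*I*pi/4)) + (I) + (-exp(-3*I*pi/4))] = 0/8 = 0
  <chi_5*chi_2, chi_1> = (1/8)[1*(1)*conj(1) + 1*(exp(-I*pi/4))*conj(exp(I*pi/4)) + 1*(-I)*conj(I) + 1*(-exp(I*pi/4))*conj(exp(3*I*pi/4)) + 1*(-1)*conj(-1) + 1*(exp(3*I*pi/4))*conj(exp(-3*I*pi/4)) + 1*(I)*conj(-I) + 1*(-exp(-3*I*pi/4))*conj(exp(-I*pi/4))]
      = (1/8)[(1) + (-I) + (-1) + (I) + (1) + (-I) + (-1) + (I)] = 0/8 = 0
  <chi_5*chi_2, chi_2> = (1/8)[1*(1)*conj(1) + 1*(exp(-I*pi/4))*conj(I) + 1*(-I)*conj(-1) + 1*(-exp(I*pi/4))*conj(-I) + 1*(-1)*conj(1) + 1*(exp(3*I*pi/4))*conj(I) + 1*(I)*conj(-1) + 1*(-exp(-3*I*pi/4))*conj(-I)]
      = (1/8)[(1) + (-exp(I*pi/4)) + (I) + (-exp(3*I*pi/4)) + (-1) + (-exp(-3*I*pi/4)) + (-I) + (-exp(-I*pi/4))] = 0/8 = 0
  <chi_5*chi_2, chi_3> = (1/8)[1*(1)*conj(1) + 1*(exp(-I*pi/4))*conj(exp(3*I*pi/4)) + 1*(-I)*conj(-I) + 1*(-exp(I*pi/4))*conj(exp(I*pi/4)) + 1*(-1)*conj(-1) + 1*(exp(3*I*pi/4))*conj(exp(-I*pi/4)) + 1*(I)*conj(I) + 1*(-exp(-3*I*pi/4))*conj(exp(-3*I*pi/4))]
      = (1/8)[(1) + (-1) + (1) + (-1) + (1) + (-1) + (1) + (-1)] = 0/8 = 0
  <chi_5*chi_2, chi_4> = (1/8)[1*(1)*conj(1) + 1*(exp(-I*pi/4))*conj(-1) + 1*(-I)*conj(1) + 1*(-exp(I*pi/4))*conj(-1) + 1*(-1)*conj(1) + 1*(exp(3*I*pi/4))*conj(-1) + 1*(I)*conj(1) + 1*(-exp(-3*I*pi/4))*conj(-1)]
      = (1/8)[(1) + (-exp(-I*pi/4)) + (-I) + (exp(I*pi/4)) + (-1) + (-exp(3*I*pi/4)) + (I) + (exp(-3*I*pi/4))] = 0/8 = 0
  <chi_5*chi_2, chi_5> = (1/8)[1*(1)*conj(1) + 1*(exp(-I*pi/4))*conj(exp(-3*I*pi/4)) + 1*(-I)*conj(I) + 1*(-exp(I*pi/4))*conj(exp(-I*pi/4)) + 1*(-1)*conj(-1) + 1*(exp(3*I*pi/4))*conj(exp(I*pi/4)) + 1*(I)*conj(-I) + 1*(-exp(-3*I*pi/4))*conj(exp(3*I*pi/4))]
      = (1/8)[(1) + (I) + (-1) + (-I) + (1) + (I) + (-1) + (-I)] = 0/8 = 0
  <chi_5*chi_2, chi_6> = (1/8)[1*(1)*conj(1) + 1*(exp(-I*pi/4))*conj(-I) + 1*(-I)*conj(-1) + 1*(-exp(I*pi/4))*conj(I) + 1*(-1)*conj(1) + 1*(exp(3*I*pi/4))*conj(-I) + 1*(I)*conj(-1) + 1*(-exp(-3*I*pi/4))*conj(I)]
      = (1/8)[(1) + (exp(I*pi/4)) + (I) + (exp(3*I*pi/4)) + (-1) + (exp(-3*I*pi/4)) + (-I) + (exp(-I*pi/4))] = 0/8 = 0
  <chi_5*chi_2, chi_7> = (1/8)[1*(1)*conj(1) + 1*(exp(-I*pi/4))*conj(exp(-I*pi/4)) + 1*(-I)*conj(-I) + 1*(-exp(I*pi/4))*conj(exp(-3*I*pi/4)) + 1*(-1)*conj(-1) + 1*(exp(3*I*pi/4))*conj(exp(3*I*pi/4)) + 1*(I)*conj(I) + 1*(-exp(-3*I*pi/4))*conj(exp(I*pi/4))]
      = (1/8)[(1) + (1) + (1) + (1) + (1) + (1) + (1) + (1)] = 8/8 = 1
(Exp terms are combined using exp(i*s)*conj(exp(i*t)) = exp(i*(s-t)), and sums of them are collapsed using the identity that for every m > 1 the m distinct m-th roots of unity sum to 0, e.g. 1 + exp(2*I*pi/3) + exp(-2*I*pi/3) = 0.)
Hence the multiplicities are chi_7: 1. Dimension check: dim(chi_5)*dim(chi_2) = 1*1 = 1 and sum (mult * dim) = 1*1 = 1.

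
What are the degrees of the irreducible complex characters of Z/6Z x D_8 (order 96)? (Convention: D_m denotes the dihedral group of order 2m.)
Dimensions: 1, 1, 1, 1, 1, 1, 1, 1, 1, 1, 1, 1, 1, 1, 1, 1, 1, 1, 1, 1, 1, 1, 1, 1, 2, 2, 2, 2, 2, 2, 2, 2, 2, 2, 2, 2, 2, 2, 2, 2, 2, 2

Reasoning: There are 42 irreducibles (= number of conjugacy classes). Their dimensions d_i satisfy sum d_i^2 = |G| = 96: 1 + 1 + 1 + 1 + 1 + 1 + 1 + 1 + 1 + 1 + 1 + 1 + 1 + 1 + 1 + 1 + 1 + 1 + 1 + 1 + 1 + 1 + 1 + 1 + 4 + 4 + 4 + 4 + 4 + 4 + 4 + 4 + 4 + 4 + 4 + 4 + 4 + 4 + 4 + 4 + 4 + 4 = 96. (For the product with Z/6Z: each of the 6 1-dim characters of Z/6Z tensors with each irrep of D_8, giving 6 copies of each D_8-dimension.)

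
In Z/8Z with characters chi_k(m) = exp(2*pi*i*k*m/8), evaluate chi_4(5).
chi_4(5) = zeta_8^20 = -1

Proof sketch: chi_4(5) = zeta_8^(4*5) = zeta_8^20. Since zeta_8^8 = 1, this equals zeta_8^4 = exp(2*pi*i*4/8) = -1.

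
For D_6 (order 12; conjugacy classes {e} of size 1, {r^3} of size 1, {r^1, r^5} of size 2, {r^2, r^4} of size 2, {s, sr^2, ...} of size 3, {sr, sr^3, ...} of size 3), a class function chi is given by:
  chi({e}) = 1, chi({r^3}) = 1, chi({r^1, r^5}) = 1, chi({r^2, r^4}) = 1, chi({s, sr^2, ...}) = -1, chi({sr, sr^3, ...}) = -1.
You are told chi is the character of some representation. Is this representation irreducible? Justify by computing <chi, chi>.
Irreducible: <chi, chi> = 1.

Reasoning: <chi, chi> = (1/|G|) sum_C |C| * |chi(C)|^2 = (1/12)[1*|1|^2 + 1*|1|^2 + 2*|1|^2 + 2*|1|^2 + 3*|-1|^2 + 3*|-1|^2]
  = (1/12)[(1) + (1) + (2) + (2) + (3) + (3)] = 12/12 = 1.
A character is irreducible iff <chi, chi> = 1, so this representation is irreducible.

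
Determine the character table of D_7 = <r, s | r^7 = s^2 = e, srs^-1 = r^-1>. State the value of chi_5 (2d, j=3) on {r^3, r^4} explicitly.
Conjugacy classes: {e} of size 1, {r^1, r^6} of size 2, {r^2, r^5} of size 2, {r^3, r^4} of size 2, {s, sr, ..., sr^6} of size 7.
Character table:
  irrep \ class              {e} (size 1)  {r^1, r^6} (size 2)  {r^2, r^5} (size 2)  {r^3, r^4} (size 2)  {s, sr, ..., sr^6} (size 7)
  chi_1 (triv)               1             1                    1                    1                    1                          
  chi_2 (sign: r->1, s->-1)  1             1                    1                    1                    -1                         
  chi_3 (2d, j=1)            2             2*cos(2*pi/7)        -2*cos(3*pi/7)       -2*cos(pi/7)         0                          
  chi_4 (2d, j=2)            2             -2*cos(3*pi/7)       -2*cos(pi/7)         2*cos(2*pi/7)        0                          
  chi_5 (2d, j=3)            2             -2*cos(pi/7)         2*cos(2*pi/7)        -2*cos(3*pi/7)       0                          

Spot check: chi_5 (2d, j=3) on {r^3, r^4} = -2*cos(3*pi/7).

Reasoning: D_7 has order 2*7 = 14 with 5 conjugacy classes, hence 5 irreducibles. Sum of squared dims 1 + 1 + 4 + 4 + 4 = 14 = |G|. Linear characters come from the abelianisation; the 2-dimensional irreps have character r^k -> 2*cos(2*pi*j*k/7), reflections -> 0.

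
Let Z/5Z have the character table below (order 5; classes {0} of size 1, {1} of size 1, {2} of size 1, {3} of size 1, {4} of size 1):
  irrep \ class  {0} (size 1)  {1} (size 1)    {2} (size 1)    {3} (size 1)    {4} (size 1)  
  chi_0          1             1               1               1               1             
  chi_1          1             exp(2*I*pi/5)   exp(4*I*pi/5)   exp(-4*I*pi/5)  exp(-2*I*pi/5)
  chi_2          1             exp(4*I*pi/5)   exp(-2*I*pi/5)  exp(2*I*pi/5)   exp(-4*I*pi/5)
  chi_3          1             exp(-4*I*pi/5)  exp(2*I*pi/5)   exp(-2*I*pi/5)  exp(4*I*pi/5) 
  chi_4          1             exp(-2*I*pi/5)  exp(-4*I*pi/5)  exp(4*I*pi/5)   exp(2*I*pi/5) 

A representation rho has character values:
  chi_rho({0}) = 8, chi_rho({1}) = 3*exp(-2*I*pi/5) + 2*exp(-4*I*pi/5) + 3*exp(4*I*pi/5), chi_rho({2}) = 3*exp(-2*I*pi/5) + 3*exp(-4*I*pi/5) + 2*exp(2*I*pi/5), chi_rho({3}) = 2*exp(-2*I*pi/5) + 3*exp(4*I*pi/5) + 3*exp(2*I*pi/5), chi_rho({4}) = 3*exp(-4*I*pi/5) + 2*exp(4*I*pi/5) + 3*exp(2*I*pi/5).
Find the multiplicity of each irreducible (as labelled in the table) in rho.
Multiplicities: chi_0: 0, chi_1: 0, chi_2: 3, chi_3: 2, chi_4: 3.

Explanation: Use <chi_rho, chi> = (1/|G|) sum_C |C| * chi_rho(C) * conj(chi(C)) with |G| = 5 for each irreducible chi in the table:
  <chi_rho, chi_0> = (1/5)[1*(8)*conj(1) + 1*(3*exp(-2*I*pi/5) + 2*exp(-4*I*pi/5) + 3*exp(4*I*pi/5))*conj(1) + 1*(3*exp(-2*I*pi/5) + 3*exp(-4*I*pi/5) + 2*exp(2*I*pi/5))*conj(1) + 1*(2*exp(-2*I*pi/5) + 3*exp(4*I*pi/5) + 3*exp(2*I*pi/5))*conj(1) + 1*(3*exp(-4*I*pi/5) + 2*exp(4*I*pi/5) + 3*exp(2*I*pi/5))*conj(1)]
      = (1/5)[(8) + (3*exp(-2*I*pi/5) + 2*exp(-4*I*pi/5) + 3*exp(4*I*pi/5)) + (3*exp(-2*I*pi/5) + 3*exp(-4*I*pi/5) + 2*exp(2*I*pi/5)) + (2*exp(-2*I*pi/5) + 3*exp(4*I*pi/5) + 3*exp(2*I*pi/5)) + (3*exp(-4*I*pi/5) + 2*exp(4*I*pi/5) + 3*exp(2*I*pi/5))] = 0/5 = 0
  <chi_rho, chi_1> = (1/5)[1*(8)*conj(1) + 1*(3*exp(-2*I*pi/5) + 2*exp(-4*I*pi/5) + 3*exp(4*I*pi/5))*conj(exp(2*I*pi/5)) + 1*(3*exp(-2*I*pi/5) + 3*exp(-4*I*pi/5) + 2*exp(2*I*pi/5))*conj(exp(4*I*pi/5)) + 1*(2*exp(-2*I*pi/5) + 3*exp(4*I*pi/5) + 3*exp(2*I*pi/5))*conj(exp(-4*I*pi/5)) + 1*(3*exp(-4*I*pi/5) + 2*exp(4*I*pi/5) + 3*exp(2*I*pi/5))*conj(exp(-2*I*pi/5))]
      = (1/5)[(8) + (3*exp(-4*I*pi/5) + 2*exp(4*I*pi/5) + 3*exp(2*I*pi/5)) + (2*exp(-2*I*pi/5) + 3*exp(4*I*pi/5) + 3*exp(2*I*pi/5)) + (3*exp(-2*I*pi/5) + 3*exp(-4*I*pi/5) + 2*exp(2*I*pi/5)) + (3*exp(-2*I*pi/5) + 2*exp(-4*I*pi/5) + 3*exp(4*I*pi/5))] = 0/5 = 0
  <chi_rho, chi_2> = (1/5)[1*(8)*conj(1) + 1*(3*exp(-2*I*pi/5) + 2*exp(-4*I*pi/5) + 3*exp(4*I*pi/5))*conj(exp(4*I*pi/5)) + 1*(3*exp(-2*I*pi/5) + 3*exp(-4*I*pi/5) + 2*exp(2*I*pi/5))*conj(exp(-2*I*pi/5)) + 1*(2*exp(-2*I*pi/5) + 3*exp(4*I*pi/5) + 3*exp(2*I*pi/5))*conj(exp(2*I*pi/5)) + 1*(3*exp(-4*I*pi/5) + 2*exp(4*I*pi/5) + 3*exp(2*I*pi/5))*conj(exp(-4*I*pi/5))]
      = (1/5)[(8) + (3 + 3*exp(4*I*pi/5) + 2*exp(2*I*pi/5)) + (3 + 3*exp(-2*I*pi/5) + 2*exp(4*I*pi/5)) + (3 + 2*exp(-4*I*pi/5) + 3*exp(2*I*pi/5)) + (3 + 2*exp(-2*I*pi/5) + 3*exp(-4*I*pi/5))] = 15/5 = 3
  <chi_rho, chi_3> = (1/5)[1*(8)*conj(1) + 1*(3*exp(-2*I*pi/5) + 2*exp(-4*I*pi/5) + 3*exp(4*I*pi/5))*conj(exp(-4*I*pi/5)) + 1*(3*exp(-2*I*pi/5) + 3*exp(-4*I*pi/5) + 2*exp(2*I*pi/5))*conj(exp(2*I*pi/5)) + 1*(2*exp(-2*I*pi/5) + 3*exp(4*I*pi/5) + 3*exp(2*I*pi/5))*conj(exp(-2*I*pi/5)) + 1*(3*exp(-4*I*pi/5) + 2*exp(4*I*pi/5) + 3*exp(2*I*pi/5))*conj(exp(4*I*pi/5))]
      = (1/5)[(8) + (2 + 3*exp(-2*I*pi/5) + 3*exp(2*I*pi/5)) + (2 + 3*exp(-4*I*pi/5) + 3*exp(4*I*pi/5)) + (2 + 3*exp(-4*I*pi/5) + 3*exp(4*I*pi/5)) + (2 + 3*exp(-2*I*pi/5) + 3*exp(2*I*pi/5))] = 10/5 = 2
  <chi_rho, chi_4> = (1/5)[1*(8)*conj(1) + 1*(3*exp(-2*I*pi/5) + 2*exp(-4*I*pi/5) + 3*exp(4*I*pi/5))*conj(exp(-2*I*pi/5)) + 1*(3*exp(-2*I*pi/5) + 3*exp(-4*I*pi/5) + 2*exp(2*I*pi/5))*conj(exp(-4*I*pi/5)) + 1*(2*exp(-2*I*pi/5) + 3*exp(4*I*pi/5) + 3*exp(2*I*pi/5))*conj(exp(4*I*pi/5)) + 1*(3*exp(-4*I*pi/5) + 2*exp(4*I*pi/5) + 3*exp(2*I*pi/5))*conj(exp(2*I*pi/5))]
      = (1/5)[(8) + (3 + 2*exp(-2*I*pi/5) + 3*exp(-4*I*pi/5)) + (3 + 2*exp(-4*I*pi/5) + 3*exp(2*I*pi/5)) + (3 + 3*exp(-2*I*pi/5) + 2*exp(4*I*pi/5)) + (3 + 3*exp(4*I*pi/5) + 2*exp(2*I*pi/5))] = 15/5 = 3
(Exp terms are combined using exp(i*s)*conj(exp(i*t)) = exp(i*(s-t)), and sums of them are collapsed using the identity that for every m > 1 the m distinct m-th roots of unity sum to 0, e.g. 1 + exp(2*I*pi/3) + exp(-2*I*pi/3) = 0.)
Dimension check: dim(rho) = sum (mult * dim) = 0*1 + 0*1 + 3*1 + 2*1 + 3*1 = 8 = chi_rho(e) = 8.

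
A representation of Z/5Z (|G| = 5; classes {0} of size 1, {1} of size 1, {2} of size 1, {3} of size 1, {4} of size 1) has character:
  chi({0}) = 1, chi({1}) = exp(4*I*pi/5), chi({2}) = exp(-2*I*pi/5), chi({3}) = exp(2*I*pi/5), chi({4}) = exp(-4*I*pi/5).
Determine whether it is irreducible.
Irreducible: <chi, chi> = 1.

Reasoning: <chi, chi> = (1/|G|) sum_C |C| * |chi(C)|^2 = (1/5)[1*|1|^2 + 1*|exp(4*I*pi/5)|^2 + 1*|exp(-2*I*pi/5)|^2 + 1*|exp(2*I*pi/5)|^2 + 1*|exp(-4*I*pi/5)|^2]
  = (1/5)[(1) + (1) + (1) + (1) + (1)] = 5/5 = 1.
(Exp terms are combined using exp(i*s)*conj(exp(i*t)) = exp(i*(s-t)), and sums of them are collapsed using the identity that for every m > 1 the m distinct m-th roots of unity sum to 0, e.g. 1 + exp(2*I*pi/3) + exp(-2*I*pi/3) = 0.)
A character is irreducible iff <chi, chi> = 1, so this representation is irreducible.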